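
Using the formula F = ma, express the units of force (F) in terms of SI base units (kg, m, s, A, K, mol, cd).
Units of each symbol in F = ma:
  m (mass): kg
  a (acceleration): m/s²

Multiplying the contributions: [kg] · [m/s²]
Adding exponents of each base unit: kg: 1, m: 1, s: -2
SI base units of force: kg·m/s²

Answer: kg·m/s²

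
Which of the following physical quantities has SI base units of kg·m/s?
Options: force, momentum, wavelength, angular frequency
Checking the SI base units of each option:
  force (F = ma): kg·m/s²  ✗
  momentum (p = mv): kg·m/s  ✓ matches
  wavelength (λ = v/f): m  ✗
  angular frequency (ω = 2πf): 1/s  ✗

Only momentum has units kg·m/s.

Answer: momentum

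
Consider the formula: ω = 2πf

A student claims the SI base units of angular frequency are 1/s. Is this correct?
Units of each symbol in ω = 2πf:
  f (frequency): 1/s
  The factor 2π is dimensionless.

Multiplying the contributions: [1/s]
Adding exponents of each base unit: s: -1
SI base units of angular frequency: 1/s

The claimed units 1/s match the derived units, so the claim is correct.

Answer: Yes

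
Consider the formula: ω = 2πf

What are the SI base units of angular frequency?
Units of each symbol in ω = 2πf:
  f (frequency): 1/s
  The factor 2π is dimensionless.

Multiplying the contributions: [1/s]
Adding exponents of each base unit: s: -1
SI base units of angular frequency: 1/s

Answer: 1/s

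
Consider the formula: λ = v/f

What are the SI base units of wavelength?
Units of each symbol in λ = v/f:
  v (wave speed): m/s
  f (frequency): 1/s  → in the denominator, contributes s

Multiplying the contributions: [m/s] · [s]
Adding exponents of each base unit: m: 1
SI base units of wavelength: m

Answer: m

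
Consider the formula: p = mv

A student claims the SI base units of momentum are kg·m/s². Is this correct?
Units of each symbol in p = mv:
  m (mass): kg
  v (velocity): m/s

Multiplying the contributions: [kg] · [m/s]
Adding exponents of each base unit: kg: 1, m: 1, s: -1
SI base units of momentum: kg·m/s

The claimed units kg·m/s² (exponents kg: 1, m: 1, s: -2) do not match the derived units kg·m/s (exponents kg: 1, m: 1, s: -1), so the claim is incorrect.

Answer: No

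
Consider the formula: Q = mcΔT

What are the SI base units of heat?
Units of each symbol in Q = mcΔT:
  m (mass): kg
  c (specific heat capacity, in J/(kg·K)): m²/(s²·K)
  ΔT (temperature change): K

Multiplying the contributions: [kg] · [m²/(s²·K)] · [K]
Adding exponents of each base unit: kg: 1, m: 2, s: -2
SI base units of heat: kg·m²/s²

Answer: kg·m²/s²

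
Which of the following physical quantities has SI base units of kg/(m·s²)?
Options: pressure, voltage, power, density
Checking the SI base units of each option:
  pressure (P = F/A): kg/(m·s²)  ✓ matches
  voltage (V = IR): kg·m²/(s³·A)  ✗
  power (P = W/t): kg·m²/s³  ✗
  density (ρ = m/V): kg/m³  ✗

Only pressure has units kg/(m·s²).

Answer: pressure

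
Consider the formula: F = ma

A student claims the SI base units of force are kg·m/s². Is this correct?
Units of each symbol in F = ma:
  m (mass): kg
  a (acceleration): m/s²

Multiplying the contributions: [kg] · [m/s²]
Adding exponents of each base unit: kg: 1, m: 1, s: -2
SI base units of force: kg·m/s²

The claimed units kg·m/s² match the derived units, so the claim is correct.

Answer: Yes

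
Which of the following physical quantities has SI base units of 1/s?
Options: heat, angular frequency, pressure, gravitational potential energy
Checking the SI base units of each option:
  heat (Q = mcΔT): kg·m²/s²  ✗
  angular frequency (ω = 2πf): 1/s  ✓ matches
  pressure (P = F/A): kg/(m·s²)  ✗
  gravitational potential energy (U = -GMm/r): kg·m²/s²  ✗

Only angular frequency has units 1/s.

Answer: angular frequency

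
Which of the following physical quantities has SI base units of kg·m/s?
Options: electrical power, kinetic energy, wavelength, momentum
Checking the SI base units of each option:
  electrical power (P = IV): kg·m²/s³  ✗
  kinetic energy (E = ½mv²): kg·m²/s²  ✗
  wavelength (λ = v/f): m  ✗
  momentum (p = mv): kg·m/s  ✓ matches

Only momentum has units kg·m/s.

Answer: momentum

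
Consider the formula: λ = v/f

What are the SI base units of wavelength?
Units of each symbol in λ = v/f:
  v (wave speed): m/s
  f (frequency): 1/s  → in the denominator, contributes s

Multiplying the contributions: [m/s] · [s]
Adding exponents of each base unit: m: 1
SI base units of wavelength: m

Answer: m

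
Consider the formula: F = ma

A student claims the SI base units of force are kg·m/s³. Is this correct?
Units of each symbol in F = ma:
  m (mass): kg
  a (acceleration): m/s²

Multiplying the contributions: [kg] · [m/s²]
Adding exponents of each base unit: kg: 1, m: 1, s: -2
SI base units of force: kg·m/s²

The claimed units kg·m/s³ (exponents kg: 1, m: 1, s: -3) do not match the derived units kg·m/s² (exponents kg: 1, m: 1, s: -2), so the claim is incorrect.

Answer: No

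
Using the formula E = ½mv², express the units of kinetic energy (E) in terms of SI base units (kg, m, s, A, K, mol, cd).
Units of each symbol in E = ½mv²:
  m (mass): kg
  v (speed): m/s  → to the power 2, contributes m²/s²
  The factor ½ is dimensionless.

Multiplying the contributions: [kg] · [m²/s²]
Adding exponents of each base unit: kg: 1, m: 2, s: -2
SI base units of kinetic energy: kg·m²/s²

Answer: kg·m²/s²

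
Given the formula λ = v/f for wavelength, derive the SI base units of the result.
Units of each symbol in λ = v/f:
  v (wave speed): m/s
  f (frequency): 1/s  → in the denominator, contributes s

Multiplying the contributions: [m/s] · [s]
Adding exponents of each base unit: m: 1
SI base units of wavelength: m

Answer: m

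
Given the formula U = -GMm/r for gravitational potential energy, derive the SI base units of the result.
Units of each symbol in U = -GMm/r:
  G (gravitational constant): m³/(kg·s²)
  M (mass): kg
  m (mass): kg
  r (distance): m  → in the denominator, contributes 1/m
  The minus sign does not affect the units.

Multiplying the contributions: [m³/(kg·s²)] · [kg] · [kg] · [1/m]
Adding exponents of each base unit: kg: 1, m: 2, s: -2
SI base units of gravitational potential energy: kg·m²/s²

Answer: kg·m²/s²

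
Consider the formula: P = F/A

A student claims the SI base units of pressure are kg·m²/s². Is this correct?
Units of each symbol in P = F/A:
  F (force): kg·m/s²
  A (area): m²  → in the denominator, contributes 1/m²

Multiplying the contributions: [kg·m/s²] · [1/m²]
Adding exponents of each base unit: kg: 1, m: -1, s: -2
SI base units of pressure: kg/(m·s²)

The claimed units kg·m²/s² (exponents kg: 1, m: 2, s: -2) do not match the derived units kg/(m·s²) (exponents kg: 1, m: -1, s: -2), so the claim is incorrect.

Answer: No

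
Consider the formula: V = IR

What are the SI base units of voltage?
Units of each symbol in V = IR:
  I (current): A
  R (resistance, in ohms): kg·m²/(s³·A²)

Multiplying the contributions: [A] · [kg·m²/(s³·A²)]
Adding exponents of each base unit: kg: 1, m: 2, s: -3, A: -1
SI base units of voltage: kg·m²/(s³·A)

Answer: kg·m²/(s³·A)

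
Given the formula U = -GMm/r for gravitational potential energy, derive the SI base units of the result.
Units of each symbol in U = -GMm/r:
  G (gravitational constant): m³/(kg·s²)
  M (mass): kg
  m (mass): kg
  r (distance): m  → in the denominator, contributes 1/m
  The minus sign does not affect the units.

Multiplying the contributions: [m³/(kg·s²)] · [kg] · [kg] · [1/m]
Adding exponents of each base unit: kg: 1, m: 2, s: -2
SI base units of gravitational potential energy: kg·m²/s²

Answer: kg·m²/s²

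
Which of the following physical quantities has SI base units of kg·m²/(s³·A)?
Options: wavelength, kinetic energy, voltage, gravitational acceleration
Checking the SI base units of each option:
  wavelength (λ = v/f): m  ✗
  kinetic energy (E = ½mv²): kg·m²/s²  ✗
  voltage (V = IR): kg·m²/(s³·A)  ✓ matches
  gravitational acceleration (g = GM/r²): m/s²  ✗

Only voltage has units kg·m²/(s³·A).

Answer: voltage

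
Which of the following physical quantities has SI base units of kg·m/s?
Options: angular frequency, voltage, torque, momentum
Checking the SI base units of each option:
  angular frequency (ω = 2πf): 1/s  ✗
  voltage (V = IR): kg·m²/(s³·A)  ✗
  torque (τ = Fr): kg·m²/s²  ✗
  momentum (p = mv): kg·m/s  ✓ matches

Only momentum has units kg·m/s.

Answer: momentum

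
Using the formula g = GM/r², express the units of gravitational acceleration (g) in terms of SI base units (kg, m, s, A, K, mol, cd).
Units of each symbol in g = GM/r²:
  G (gravitational constant): m³/(kg·s²)
  M (mass): kg
  r (distance): m  → to the power 2 in the denominator, contributes 1/m²

Multiplying the contributions: [m³/(kg·s²)] · [kg] · [1/m²]
Adding exponents of each base unit: m: 1, s: -2
SI base units of gravitational acceleration: m/s²

Answer: m/s²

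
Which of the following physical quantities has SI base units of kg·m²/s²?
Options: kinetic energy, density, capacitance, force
Checking the SI base units of each option:
  kinetic energy (E = ½mv²): kg·m²/s²  ✓ matches
  density (ρ = m/V): kg/m³  ✗
  capacitance (C = Q/V): s⁴·A²/(kg·m²)  ✗
  force (F = ma): kg·m/s²  ✗

Only kinetic energy has units kg·m²/s².

Answer: kinetic energy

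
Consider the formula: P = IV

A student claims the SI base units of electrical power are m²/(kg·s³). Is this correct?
Units of each symbol in P = IV:
  I (current): A
  V (voltage, in volts): kg·m²/(s³·A)

Multiplying the contributions: [A] · [kg·m²/(s³·A)]
Adding exponents of each base unit: kg: 1, m: 2, s: -3
SI base units of electrical power: kg·m²/s³

The claimed units m²/(kg·s³) (exponents kg: -1, m: 2, s: -3) do not match the derived units kg·m²/s³ (exponents kg: 1, m: 2, s: -3), so the claim is incorrect.

Answer: No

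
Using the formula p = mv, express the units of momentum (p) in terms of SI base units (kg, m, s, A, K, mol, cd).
Units of each symbol in p = mv:
  m (mass): kg
  v (velocity): m/s

Multiplying the contributions: [kg] · [m/s]
Adding exponents of each base unit: kg: 1, m: 1, s: -1
SI base units of momentum: kg·m/s

Answer: kg·m/s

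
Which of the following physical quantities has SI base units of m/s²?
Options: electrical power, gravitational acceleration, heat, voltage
Checking the SI base units of each option:
  electrical power (P = IV): kg·m²/s³  ✗
  gravitational acceleration (g = GM/r²): m/s²  ✓ matches
  heat (Q = mcΔT): kg·m²/s²  ✗
  voltage (V = IR): kg·m²/(s³·A)  ✗

Only gravitational acceleration has units m/s².

Answer: gravitational acceleration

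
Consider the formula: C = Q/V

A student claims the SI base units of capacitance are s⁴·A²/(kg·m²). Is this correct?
Units of each symbol in C = Q/V:
  Q (charge, in coulombs): s·A
  V (voltage, in volts): kg·m²/(s³·A)  → in the denominator, contributes s³·A/(kg·m²)

Multiplying the contributions: [s·A] · [s³·A/(kg·m²)]
Adding exponents of each base unit: kg: -1, m: -2, s: 4, A: 2
SI base units of capacitance: s⁴·A²/(kg·m²)

The claimed units s⁴·A²/(kg·m²) match the derived units, so the claim is correct.

Answer: Yes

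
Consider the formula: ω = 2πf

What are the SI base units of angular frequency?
Units of each symbol in ω = 2πf:
  f (frequency): 1/s
  The factor 2π is dimensionless.

Multiplying the contributions: [1/s]
Adding exponents of each base unit: s: -1
SI base units of angular frequency: 1/s

Answer: 1/s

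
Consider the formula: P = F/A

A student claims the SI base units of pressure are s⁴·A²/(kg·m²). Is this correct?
Units of each symbol in P = F/A:
  F (force): kg·m/s²
  A (area): m²  → in the denominator, contributes 1/m²

Multiplying the contributions: [kg·m/s²] · [1/m²]
Adding exponents of each base unit: kg: 1, m: -1, s: -2
SI base units of pressure: kg/(m·s²)

The claimed units s⁴·A²/(kg·m²) (exponents kg: -1, m: -2, s: 4, A: 2) do not match the derived units kg/(m·s²) (exponents kg: 1, m: -1, s: -2), so the claim is incorrect.

Answer: No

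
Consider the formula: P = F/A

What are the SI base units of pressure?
Units of each symbol in P = F/A:
  F (force): kg·m/s²
  A (area): m²  → in the denominator, contributes 1/m²

Multiplying the contributions: [kg·m/s²] · [1/m²]
Adding exponents of each base unit: kg: 1, m: -1, s: -2
SI base units of pressure: kg/(m·s²)

Answer: kg/(m·s²)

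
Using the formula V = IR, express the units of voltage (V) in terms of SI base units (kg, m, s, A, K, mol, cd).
Units of each symbol in V = IR:
  I (current): A
  R (resistance, in ohms): kg·m²/(s³·A²)

Multiplying the contributions: [A] · [kg·m²/(s³·A²)]
Adding exponents of each base unit: kg: 1, m: 2, s: -3, A: -1
SI base units of voltage: kg·m²/(s³·A)

Answer: kg·m²/(s³·A)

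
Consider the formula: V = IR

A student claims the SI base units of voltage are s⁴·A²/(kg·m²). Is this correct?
Units of each symbol in V = IR:
  I (current): A
  R (resistance, in ohms): kg·m²/(s³·A²)

Multiplying the contributions: [A] · [kg·m²/(s³·A²)]
Adding exponents of each base unit: kg: 1, m: 2, s: -3, A: -1
SI base units of voltage: kg·m²/(s³·A)

The claimed units s⁴·A²/(kg·m²) (exponents kg: -1, m: -2, s: 4, A: 2) do not match the derived units kg·m²/(s³·A) (exponents kg: 1, m: 2, s: -3, A: -1), so the claim is incorrect.

Answer: No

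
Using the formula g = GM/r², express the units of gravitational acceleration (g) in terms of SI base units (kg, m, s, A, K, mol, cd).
Units of each symbol in g = GM/r²:
  G (gravitational constant): m³/(kg·s²)
  M (mass): kg
  r (distance): m  → to the power 2 in the denominator, contributes 1/m²

Multiplying the contributions: [m³/(kg·s²)] · [kg] · [1/m²]
Adding exponents of each base unit: m: 1, s: -2
SI base units of gravitational acceleration: m/s²

Answer: m/s²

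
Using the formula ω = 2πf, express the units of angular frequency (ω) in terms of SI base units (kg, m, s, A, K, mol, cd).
Units of each symbol in ω = 2πf:
  f (frequency): 1/s
  The factor 2π is dimensionless.

Multiplying the contributions: [1/s]
Adding exponents of each base unit: s: -1
SI base units of angular frequency: 1/s

Answer: 1/s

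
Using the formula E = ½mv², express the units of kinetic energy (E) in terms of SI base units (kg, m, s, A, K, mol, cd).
Units of each symbol in E = ½mv²:
  m (mass): kg
  v (speed): m/s  → to the power 2, contributes m²/s²
  The factor ½ is dimensionless.

Multiplying the contributions: [kg] · [m²/s²]
Adding exponents of each base unit: kg: 1, m: 2, s: -2
SI base units of kinetic energy: kg·m²/s²

Answer: kg·m²/s²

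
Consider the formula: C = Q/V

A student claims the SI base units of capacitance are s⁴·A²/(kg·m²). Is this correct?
Units of each symbol in C = Q/V:
  Q (charge, in coulombs): s·A
  V (voltage, in volts): kg·m²/(s³·A)  → in the denominator, contributes s³·A/(kg·m²)

Multiplying the contributions: [s·A] · [s³·A/(kg·m²)]
Adding exponents of each base unit: kg: -1, m: -2, s: 4, A: 2
SI base units of capacitance: s⁴·A²/(kg·m²)

The claimed units s⁴·A²/(kg·m²) match the derived units, so the claim is correct.

Answer: Yes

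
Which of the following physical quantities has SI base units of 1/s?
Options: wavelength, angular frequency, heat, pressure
Checking the SI base units of each option:
  wavelength (λ = v/f): m  ✗
  angular frequency (ω = 2πf): 1/s  ✓ matches
  heat (Q = mcΔT): kg·m²/s²  ✗
  pressure (P = F/A): kg/(m·s²)  ✗

Only angular frequency has units 1/s.

Answer: angular frequency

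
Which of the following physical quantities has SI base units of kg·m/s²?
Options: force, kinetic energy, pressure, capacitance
Checking the SI base units of each option:
  force (F = ma): kg·m/s²  ✓ matches
  kinetic energy (E = ½mv²): kg·m²/s²  ✗
  pressure (P = F/A): kg/(m·s²)  ✗
  capacitance (C = Q/V): s⁴·A²/(kg·m²)  ✗

Only force has units kg·m/s².

Answer: force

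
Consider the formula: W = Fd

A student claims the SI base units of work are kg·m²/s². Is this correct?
Units of each symbol in W = Fd:
  F (force): kg·m/s²
  d (displacement): m

Multiplying the contributions: [kg·m/s²] · [m]
Adding exponents of each base unit: kg: 1, m: 2, s: -2
SI base units of work: kg·m²/s²

The claimed units kg·m²/s² match the derived units, so the claim is correct.

Answer: Yes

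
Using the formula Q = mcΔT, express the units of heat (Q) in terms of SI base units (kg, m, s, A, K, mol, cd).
Units of each symbol in Q = mcΔT:
  m (mass): kg
  c (specific heat capacity, in J/(kg·K)): m²/(s²·K)
  ΔT (temperature change): K

Multiplying the contributions: [kg] · [m²/(s²·K)] · [K]
Adding exponents of each base unit: kg: 1, m: 2, s: -2
SI base units of heat: kg·m²/s²

Answer: kg·m²/s²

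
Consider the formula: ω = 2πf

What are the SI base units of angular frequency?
Units of each symbol in ω = 2πf:
  f (frequency): 1/s
  The factor 2π is dimensionless.

Multiplying the contributions: [1/s]
Adding exponents of each base unit: s: -1
SI base units of angular frequency: 1/s

Answer: 1/s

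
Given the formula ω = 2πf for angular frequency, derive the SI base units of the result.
Units of each symbol in ω = 2πf:
  f (frequency): 1/s
  The factor 2π is dimensionless.

Multiplying the contributions: [1/s]
Adding exponents of each base unit: s: -1
SI base units of angular frequency: 1/s

Answer: 1/s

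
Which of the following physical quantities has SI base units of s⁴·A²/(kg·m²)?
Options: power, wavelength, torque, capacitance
Checking the SI base units of each option:
  power (P = W/t): kg·m²/s³  ✗
  wavelength (λ = v/f): m  ✗
  torque (τ = Fr): kg·m²/s²  ✗
  capacitance (C = Q/V): s⁴·A²/(kg·m²)  ✓ matches

Only capacitance has units s⁴·A²/(kg·m²).

Answer: capacitance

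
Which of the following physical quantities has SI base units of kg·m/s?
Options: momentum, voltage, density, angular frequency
Checking the SI base units of each option:
  momentum (p = mv): kg·m/s  ✓ matches
  voltage (V = IR): kg·m²/(s³·A)  ✗
  density (ρ = m/V): kg/m³  ✗
  angular frequency (ω = 2πf): 1/s  ✗

Only momentum has units kg·m/s.

Answer: momentum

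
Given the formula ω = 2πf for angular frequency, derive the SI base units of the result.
Units of each symbol in ω = 2πf:
  f (frequency): 1/s
  The factor 2π is dimensionless.

Multiplying the contributions: [1/s]
Adding exponents of each base unit: s: -1
SI base units of angular frequency: 1/s

Answer: 1/s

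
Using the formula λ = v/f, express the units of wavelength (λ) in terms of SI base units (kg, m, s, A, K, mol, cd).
Units of each symbol in λ = v/f:
  v (wave speed): m/s
  f (frequency): 1/s  → in the denominator, contributes s

Multiplying the contributions: [m/s] · [s]
Adding exponents of each base unit: m: 1
SI base units of wavelength: m

Answer: m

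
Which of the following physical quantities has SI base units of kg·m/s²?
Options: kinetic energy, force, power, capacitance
Checking the SI base units of each option:
  kinetic energy (E = ½mv²): kg·m²/s²  ✗
  force (F = ma): kg·m/s²  ✓ matches
  power (P = W/t): kg·m²/s³  ✗
  capacitance (C = Q/V): s⁴·A²/(kg·m²)  ✗

Only force has units kg·m/s².

Answer: force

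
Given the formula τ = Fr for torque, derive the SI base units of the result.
Units of each symbol in τ = Fr:
  F (force): kg·m/s²
  r (lever arm): m

Multiplying the contributions: [kg·m/s²] · [m]
Adding exponents of each base unit: kg: 1, m: 2, s: -2
SI base units of torque: kg·m²/s²

Answer: kg·m²/s²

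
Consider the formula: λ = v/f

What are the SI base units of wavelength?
Units of each symbol in λ = v/f:
  v (wave speed): m/s
  f (frequency): 1/s  → in the denominator, contributes s

Multiplying the contributions: [m/s] · [s]
Adding exponents of each base unit: m: 1
SI base units of wavelength: m

Answer: m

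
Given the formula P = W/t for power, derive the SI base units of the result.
Units of each symbol in P = W/t:
  W (work): kg·m²/s²
  t (time): s  → in the denominator, contributes 1/s

Multiplying the contributions: [kg·m²/s²] · [1/s]
Adding exponents of each base unit: kg: 1, m: 2, s: -3
SI base units of power: kg·m²/s³

Answer: kg·m²/s³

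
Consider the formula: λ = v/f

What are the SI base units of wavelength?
Units of each symbol in λ = v/f:
  v (wave speed): m/s
  f (frequency): 1/s  → in the denominator, contributes s

Multiplying the contributions: [m/s] · [s]
Adding exponents of each base unit: m: 1
SI base units of wavelength: m

Answer: m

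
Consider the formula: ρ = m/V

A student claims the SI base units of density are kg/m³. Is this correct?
Units of each symbol in ρ = m/V:
  m (mass): kg
  V (volume): m³  → in the denominator, contributes 1/m³

Multiplying the contributions: [kg] · [1/m³]
Adding exponents of each base unit: kg: 1, m: -3
SI base units of density: kg/m³

The claimed units kg/m³ match the derived units, so the claim is correct.

Answer: Yes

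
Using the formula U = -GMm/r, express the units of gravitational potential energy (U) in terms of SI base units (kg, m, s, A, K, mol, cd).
Units of each symbol in U = -GMm/r:
  G (gravitational constant): m³/(kg·s²)
  M (mass): kg
  m (mass): kg
  r (distance): m  → in the denominator, contributes 1/m
  The minus sign does not affect the units.

Multiplying the contributions: [m³/(kg·s²)] · [kg] · [kg] · [1/m]
Adding exponents of each base unit: kg: 1, m: 2, s: -2
SI base units of gravitational potential energy: kg·m²/s²

Answer: kg·m²/s²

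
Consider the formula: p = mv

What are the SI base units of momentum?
Units of each symbol in p = mv:
  m (mass): kg
  v (velocity): m/s

Multiplying the contributions: [kg] · [m/s]
Adding exponents of each base unit: kg: 1, m: 1, s: -1
SI base units of momentum: kg·m/s

Answer: kg·m/s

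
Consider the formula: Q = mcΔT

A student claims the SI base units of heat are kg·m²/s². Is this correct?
Units of each symbol in Q = mcΔT:
  m (mass): kg
  c (specific heat capacity, in J/(kg·K)): m²/(s²·K)
  ΔT (temperature change): K

Multiplying the contributions: [kg] · [m²/(s²·K)] · [K]
Adding exponents of each base unit: kg: 1, m: 2, s: -2
SI base units of heat: kg·m²/s²

The claimed units kg·m²/s² match the derived units, so the claim is correct.

Answer: Yes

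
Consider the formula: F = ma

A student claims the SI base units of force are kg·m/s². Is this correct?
Units of each symbol in F = ma:
  m (mass): kg
  a (acceleration): m/s²

Multiplying the contributions: [kg] · [m/s²]
Adding exponents of each base unit: kg: 1, m: 1, s: -2
SI base units of force: kg·m/s²

The claimed units kg·m/s² match the derived units, so the claim is correct.

Answer: Yes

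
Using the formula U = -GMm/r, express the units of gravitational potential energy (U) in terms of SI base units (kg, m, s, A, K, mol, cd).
Units of each symbol in U = -GMm/r:
  G (gravitational constant): m³/(kg·s²)
  M (mass): kg
  m (mass): kg
  r (distance): m  → in the denominator, contributes 1/m
  The minus sign does not affect the units.

Multiplying the contributions: [m³/(kg·s²)] · [kg] · [kg] · [1/m]
Adding exponents of each base unit: kg: 1, m: 2, s: -2
SI base units of gravitational potential energy: kg·m²/s²

Answer: kg·m²/s²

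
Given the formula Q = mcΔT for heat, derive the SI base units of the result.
Units of each symbol in Q = mcΔT:
  m (mass): kg
  c (specific heat capacity, in J/(kg·K)): m²/(s²·K)
  ΔT (temperature change): K

Multiplying the contributions: [kg] · [m²/(s²·K)] · [K]
Adding exponents of each base unit: kg: 1, m: 2, s: -2
SI base units of heat: kg·m²/s²

Answer: kg·m²/s²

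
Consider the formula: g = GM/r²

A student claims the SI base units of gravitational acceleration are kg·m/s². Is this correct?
Units of each symbol in g = GM/r²:
  G (gravitational constant): m³/(kg·s²)
  M (mass): kg
  r (distance): m  → to the power 2 in the denominator, contributes 1/m²

Multiplying the contributions: [m³/(kg·s²)] · [kg] · [1/m²]
Adding exponents of each base unit: m: 1, s: -2
SI base units of gravitational acceleration: m/s²

The claimed units kg·m/s² (exponents kg: 1, m: 1, s: -2) do not match the derived units m/s² (exponents m: 1, s: -2), so the claim is incorrect.

Answer: No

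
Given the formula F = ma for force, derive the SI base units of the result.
Units of each symbol in F = ma:
  m (mass): kg
  a (acceleration): m/s²

Multiplying the contributions: [kg] · [m/s²]
Adding exponents of each base unit: kg: 1, m: 1, s: -2
SI base units of force: kg·m/s²

Answer: kg·m/s²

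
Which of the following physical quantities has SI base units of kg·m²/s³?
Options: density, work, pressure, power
Checking the SI base units of each option:
  density (ρ = m/V): kg/m³  ✗
  work (W = Fd): kg·m²/s²  ✗
  pressure (P = F/A): kg/(m·s²)  ✗
  power (P = W/t): kg·m²/s³  ✓ matches

Only power has units kg·m²/s³.

Answer: power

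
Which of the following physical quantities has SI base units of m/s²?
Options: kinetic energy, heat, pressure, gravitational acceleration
Checking the SI base units of each option:
  kinetic energy (E = ½mv²): kg·m²/s²  ✗
  heat (Q = mcΔT): kg·m²/s²  ✗
  pressure (P = F/A): kg/(m·s²)  ✗
  gravitational acceleration (g = GM/r²): m/s²  ✓ matches

Only gravitational acceleration has units m/s².

Answer: gravitational acceleration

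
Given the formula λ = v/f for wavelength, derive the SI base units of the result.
Units of each symbol in λ = v/f:
  v (wave speed): m/s
  f (frequency): 1/s  → in the denominator, contributes s

Multiplying the contributions: [m/s] · [s]
Adding exponents of each base unit: m: 1
SI base units of wavelength: m

Answer: m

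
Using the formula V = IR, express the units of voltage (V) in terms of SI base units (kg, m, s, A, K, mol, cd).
Units of each symbol in V = IR:
  I (current): A
  R (resistance, in ohms): kg·m²/(s³·A²)

Multiplying the contributions: [A] · [kg·m²/(s³·A²)]
Adding exponents of each base unit: kg: 1, m: 2, s: -3, A: -1
SI base units of voltage: kg·m²/(s³·A)

Answer: kg·m²/(s³·A)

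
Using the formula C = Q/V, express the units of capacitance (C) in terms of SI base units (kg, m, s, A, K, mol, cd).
Units of each symbol in C = Q/V:
  Q (charge, in coulombs): s·A
  V (voltage, in volts): kg·m²/(s³·A)  → in the denominator, contributes s³·A/(kg·m²)

Multiplying the contributions: [s·A] · [s³·A/(kg·m²)]
Adding exponents of each base unit: kg: -1, m: -2, s: 4, A: 2
SI base units of capacitance: s⁴·A²/(kg·m²)

Answer: s⁴·A²/(kg·m²)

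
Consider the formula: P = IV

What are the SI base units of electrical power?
Units of each symbol in P = IV:
  I (current): A
  V (voltage, in volts): kg·m²/(s³·A)

Multiplying the contributions: [A] · [kg·m²/(s³·A)]
Adding exponents of each base unit: kg: 1, m: 2, s: -3
SI base units of electrical power: kg·m²/s³

Answer: kg·m²/s³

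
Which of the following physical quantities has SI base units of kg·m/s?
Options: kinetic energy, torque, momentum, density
Checking the SI base units of each option:
  kinetic energy (E = ½mv²): kg·m²/s²  ✗
  torque (τ = Fr): kg·m²/s²  ✗
  momentum (p = mv): kg·m/s  ✓ matches
  density (ρ = m/V): kg/m³  ✗

Only momentum has units kg·m/s.

Answer: momentum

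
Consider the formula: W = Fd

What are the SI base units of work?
Units of each symbol in W = Fd:
  F (force): kg·m/s²
  d (displacement): m

Multiplying the contributions: [kg·m/s²] · [m]
Adding exponents of each base unit: kg: 1, m: 2, s: -2
SI base units of work: kg·m²/s²

Answer: kg·m²/s²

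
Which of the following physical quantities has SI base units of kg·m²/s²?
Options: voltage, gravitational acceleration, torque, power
Checking the SI base units of each option:
  voltage (V = IR): kg·m²/(s³·A)  ✗
  gravitational acceleration (g = GM/r²): m/s²  ✗
  torque (τ = Fr): kg·m²/s²  ✓ matches
  power (P = W/t): kg·m²/s³  ✗

Only torque has units kg·m²/s².

Answer: torque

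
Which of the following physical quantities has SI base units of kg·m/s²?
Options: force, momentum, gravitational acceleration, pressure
Checking the SI base units of each option:
  force (F = ma): kg·m/s²  ✓ matches
  momentum (p = mv): kg·m/s  ✗
  gravitational acceleration (g = GM/r²): m/s²  ✗
  pressure (P = F/A): kg/(m·s²)  ✗

Only force has units kg·m/s².

Answer: force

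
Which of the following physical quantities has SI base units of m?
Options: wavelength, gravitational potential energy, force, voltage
Checking the SI base units of each option:
  wavelength (λ = v/f): m  ✓ matches
  gravitational potential energy (U = -GMm/r): kg·m²/s²  ✗
  force (F = ma): kg·m/s²  ✗
  voltage (V = IR): kg·m²/(s³·A)  ✗

Only wavelength has units m.

Answer: wavelength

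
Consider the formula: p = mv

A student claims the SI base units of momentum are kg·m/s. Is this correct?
Units of each symbol in p = mv:
  m (mass): kg
  v (velocity): m/s

Multiplying the contributions: [kg] · [m/s]
Adding exponents of each base unit: kg: 1, m: 1, s: -1
SI base units of momentum: kg·m/s

The claimed units kg·m/s match the derived units, so the claim is correct.

Answer: Yes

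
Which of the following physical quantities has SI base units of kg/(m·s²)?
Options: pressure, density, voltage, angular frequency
Checking the SI base units of each option:
  pressure (P = F/A): kg/(m·s²)  ✓ matches
  density (ρ = m/V): kg/m³  ✗
  voltage (V = IR): kg·m²/(s³·A)  ✗
  angular frequency (ω = 2πf): 1/s  ✗

Only pressure has units kg/(m·s²).

Answer: pressure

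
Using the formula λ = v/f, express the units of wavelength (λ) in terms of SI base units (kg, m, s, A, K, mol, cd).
Units of each symbol in λ = v/f:
  v (wave speed): m/s
  f (frequency): 1/s  → in the denominator, contributes s

Multiplying the contributions: [m/s] · [s]
Adding exponents of each base unit: m: 1
SI base units of wavelength: m

Answer: m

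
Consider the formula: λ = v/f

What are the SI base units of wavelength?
Units of each symbol in λ = v/f:
  v (wave speed): m/s
  f (frequency): 1/s  → in the denominator, contributes s

Multiplying the contributions: [m/s] · [s]
Adding exponents of each base unit: m: 1
SI base units of wavelength: m

Answer: m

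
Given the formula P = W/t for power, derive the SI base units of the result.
Units of each symbol in P = W/t:
  W (work): kg·m²/s²
  t (time): s  → in the denominator, contributes 1/s

Multiplying the contributions: [kg·m²/s²] · [1/s]
Adding exponents of each base unit: kg: 1, m: 2, s: -3
SI base units of power: kg·m²/s³

Answer: kg·m²/s³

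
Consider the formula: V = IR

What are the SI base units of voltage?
Units of each symbol in V = IR:
  I (current): A
  R (resistance, in ohms): kg·m²/(s³·A²)

Multiplying the contributions: [A] · [kg·m²/(s³·A²)]
Adding exponents of each base unit: kg: 1, m: 2, s: -3, A: -1
SI base units of voltage: kg·m²/(s³·A)

Answer: kg·m²/(s³·A)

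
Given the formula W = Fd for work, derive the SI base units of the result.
Units of each symbol in W = Fd:
  F (force): kg·m/s²
  d (displacement): m

Multiplying the contributions: [kg·m/s²] · [m]
Adding exponents of each base unit: kg: 1, m: 2, s: -2
SI base units of work: kg·m²/s²

Answer: kg·m²/s²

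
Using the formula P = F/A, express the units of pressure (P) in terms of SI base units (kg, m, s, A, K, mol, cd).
Units of each symbol in P = F/A:
  F (force): kg·m/s²
  A (area): m²  → in the denominator, contributes 1/m²

Multiplying the contributions: [kg·m/s²] · [1/m²]
Adding exponents of each base unit: kg: 1, m: -1, s: -2
SI base units of pressure: kg/(m·s²)

Answer: kg/(m·s²)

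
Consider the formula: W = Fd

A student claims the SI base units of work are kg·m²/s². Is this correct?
Units of each symbol in W = Fd:
  F (force): kg·m/s²
  d (displacement): m

Multiplying the contributions: [kg·m/s²] · [m]
Adding exponents of each base unit: kg: 1, m: 2, s: -2
SI base units of work: kg·m²/s²

The claimed units kg·m²/s² match the derived units, so the claim is correct.

Answer: Yes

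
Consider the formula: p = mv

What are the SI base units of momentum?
Units of each symbol in p = mv:
  m (mass): kg
  v (velocity): m/s

Multiplying the contributions: [kg] · [m/s]
Adding exponents of each base unit: kg: 1, m: 1, s: -1
SI base units of momentum: kg·m/s

Answer: kg·m/s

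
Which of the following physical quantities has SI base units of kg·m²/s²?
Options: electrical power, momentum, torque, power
Checking the SI base units of each option:
  electrical power (P = IV): kg·m²/s³  ✗
  momentum (p = mv): kg·m/s  ✗
  torque (τ = Fr): kg·m²/s²  ✓ matches
  power (P = W/t): kg·m²/s³  ✗

Only torque has units kg·m²/s².

Answer: torque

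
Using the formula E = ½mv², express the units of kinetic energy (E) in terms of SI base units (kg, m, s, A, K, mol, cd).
Units of each symbol in E = ½mv²:
  m (mass): kg
  v (speed): m/s  → to the power 2, contributes m²/s²
  The factor ½ is dimensionless.

Multiplying the contributions: [kg] · [m²/s²]
Adding exponents of each base unit: kg: 1, m: 2, s: -2
SI base units of kinetic energy: kg·m²/s²

Answer: kg·m²/s²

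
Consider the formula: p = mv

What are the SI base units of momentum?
Units of each symbol in p = mv:
  m (mass): kg
  v (velocity): m/s

Multiplying the contributions: [kg] · [m/s]
Adding exponents of each base unit: kg: 1, m: 1, s: -1
SI base units of momentum: kg·m/s

Answer: kg·m/s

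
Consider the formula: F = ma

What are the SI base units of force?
Units of each symbol in F = ma:
  m (mass): kg
  a (acceleration): m/s²

Multiplying the contributions: [kg] · [m/s²]
Adding exponents of each base unit: kg: 1, m: 1, s: -2
SI base units of force: kg·m/s²

Answer: kg·m/s²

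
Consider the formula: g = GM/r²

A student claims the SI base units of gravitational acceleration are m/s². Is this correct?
Units of each symbol in g = GM/r²:
  G (gravitational constant): m³/(kg·s²)
  M (mass): kg
  r (distance): m  → to the power 2 in the denominator, contributes 1/m²

Multiplying the contributions: [m³/(kg·s²)] · [kg] · [1/m²]
Adding exponents of each base unit: m: 1, s: -2
SI base units of gravitational acceleration: m/s²

The claimed units m/s² match the derived units, so the claim is correct.

Answer: Yes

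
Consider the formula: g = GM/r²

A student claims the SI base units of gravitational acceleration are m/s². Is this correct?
Units of each symbol in g = GM/r²:
  G (gravitational constant): m³/(kg·s²)
  M (mass): kg
  r (distance): m  → to the power 2 in the denominator, contributes 1/m²

Multiplying the contributions: [m³/(kg·s²)] · [kg] · [1/m²]
Adding exponents of each base unit: m: 1, s: -2
SI base units of gravitational acceleration: m/s²

The claimed units m/s² match the derived units, so the claim is correct.

Answer: Yes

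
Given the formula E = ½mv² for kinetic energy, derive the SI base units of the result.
Units of each symbol in E = ½mv²:
  m (mass): kg
  v (speed): m/s  → to the power 2, contributes m²/s²
  The factor ½ is dimensionless.

Multiplying the contributions: [kg] · [m²/s²]
Adding exponents of each base unit: kg: 1, m: 2, s: -2
SI base units of kinetic energy: kg·m²/s²

Answer: kg·m²/s²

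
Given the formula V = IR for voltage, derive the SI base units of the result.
Units of each symbol in V = IR:
  I (current): A
  R (resistance, in ohms): kg·m²/(s³·A²)

Multiplying the contributions: [A] · [kg·m²/(s³·A²)]
Adding exponents of each base unit: kg: 1, m: 2, s: -3, A: -1
SI base units of voltage: kg·m²/(s³·A)

Answer: kg·m²/(s³·A)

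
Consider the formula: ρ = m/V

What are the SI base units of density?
Units of each symbol in ρ = m/V:
  m (mass): kg
  V (volume): m³  → in the denominator, contributes 1/m³

Multiplying the contributions: [kg] · [1/m³]
Adding exponents of each base unit: kg: 1, m: -3
SI base units of density: kg/m³

Answer: kg/m³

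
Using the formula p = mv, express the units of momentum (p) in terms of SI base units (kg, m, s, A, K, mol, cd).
Units of each symbol in p = mv:
  m (mass): kg
  v (velocity): m/s

Multiplying the contributions: [kg] · [m/s]
Adding exponents of each base unit: kg: 1, m: 1, s: -1
SI base units of momentum: kg·m/s

Answer: kg·m/s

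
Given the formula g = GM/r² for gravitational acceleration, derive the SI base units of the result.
Units of each symbol in g = GM/r²:
  G (gravitational constant): m³/(kg·s²)
  M (mass): kg
  r (distance): m  → to the power 2 in the denominator, contributes 1/m²

Multiplying the contributions: [m³/(kg·s²)] · [kg] · [1/m²]
Adding exponents of each base unit: m: 1, s: -2
SI base units of gravitational acceleration: m/s²

Answer: m/s²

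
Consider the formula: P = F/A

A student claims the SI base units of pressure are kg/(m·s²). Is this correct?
Units of each symbol in P = F/A:
  F (force): kg·m/s²
  A (area): m²  → in the denominator, contributes 1/m²

Multiplying the contributions: [kg·m/s²] · [1/m²]
Adding exponents of each base unit: kg: 1, m: -1, s: -2
SI base units of pressure: kg/(m·s²)

The claimed units kg/(m·s²) match the derived units, so the claim is correct.

Answer: Yes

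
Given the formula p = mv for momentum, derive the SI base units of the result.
Units of each symbol in p = mv:
  m (mass): kg
  v (velocity): m/s

Multiplying the contributions: [kg] · [m/s]
Adding exponents of each base unit: kg: 1, m: 1, s: -1
SI base units of momentum: kg·m/s

Answer: kg·m/s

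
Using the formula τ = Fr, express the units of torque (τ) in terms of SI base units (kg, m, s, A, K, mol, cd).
Units of each symbol in τ = Fr:
  F (force): kg·m/s²
  r (lever arm): m

Multiplying the contributions: [kg·m/s²] · [m]
Adding exponents of each base unit: kg: 1, m: 2, s: -2
SI base units of torque: kg·m²/s²

Answer: kg·m²/s²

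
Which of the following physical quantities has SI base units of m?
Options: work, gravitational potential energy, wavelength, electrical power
Checking the SI base units of each option:
  work (W = Fd): kg·m²/s²  ✗
  gravitational potential energy (U = -GMm/r): kg·m²/s²  ✗
  wavelength (λ = v/f): m  ✓ matches
  electrical power (P = IV): kg·m²/s³  ✗

Only wavelength has units m.

Answer: wavelength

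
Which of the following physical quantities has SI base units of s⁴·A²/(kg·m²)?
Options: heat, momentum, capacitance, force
Checking the SI base units of each option:
  heat (Q = mcΔT): kg·m²/s²  ✗
  momentum (p = mv): kg·m/s  ✗
  capacitance (C = Q/V): s⁴·A²/(kg·m²)  ✓ matches
  force (F = ma): kg·m/s²  ✗

Only capacitance has units s⁴·A²/(kg·m²).

Answer: capacitance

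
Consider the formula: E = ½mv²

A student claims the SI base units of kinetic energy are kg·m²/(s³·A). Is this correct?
Units of each symbol in E = ½mv²:
  m (mass): kg
  v (speed): m/s  → to the power 2, contributes m²/s²
  The factor ½ is dimensionless.

Multiplying the contributions: [kg] · [m²/s²]
Adding exponents of each base unit: kg: 1, m: 2, s: -2
SI base units of kinetic energy: kg·m²/s²

The claimed units kg·m²/(s³·A) (exponents kg: 1, m: 2, s: -3, A: -1) do not match the derived units kg·m²/s² (exponents kg: 1, m: 2, s: -2), so the claim is incorrect.

Answer: No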